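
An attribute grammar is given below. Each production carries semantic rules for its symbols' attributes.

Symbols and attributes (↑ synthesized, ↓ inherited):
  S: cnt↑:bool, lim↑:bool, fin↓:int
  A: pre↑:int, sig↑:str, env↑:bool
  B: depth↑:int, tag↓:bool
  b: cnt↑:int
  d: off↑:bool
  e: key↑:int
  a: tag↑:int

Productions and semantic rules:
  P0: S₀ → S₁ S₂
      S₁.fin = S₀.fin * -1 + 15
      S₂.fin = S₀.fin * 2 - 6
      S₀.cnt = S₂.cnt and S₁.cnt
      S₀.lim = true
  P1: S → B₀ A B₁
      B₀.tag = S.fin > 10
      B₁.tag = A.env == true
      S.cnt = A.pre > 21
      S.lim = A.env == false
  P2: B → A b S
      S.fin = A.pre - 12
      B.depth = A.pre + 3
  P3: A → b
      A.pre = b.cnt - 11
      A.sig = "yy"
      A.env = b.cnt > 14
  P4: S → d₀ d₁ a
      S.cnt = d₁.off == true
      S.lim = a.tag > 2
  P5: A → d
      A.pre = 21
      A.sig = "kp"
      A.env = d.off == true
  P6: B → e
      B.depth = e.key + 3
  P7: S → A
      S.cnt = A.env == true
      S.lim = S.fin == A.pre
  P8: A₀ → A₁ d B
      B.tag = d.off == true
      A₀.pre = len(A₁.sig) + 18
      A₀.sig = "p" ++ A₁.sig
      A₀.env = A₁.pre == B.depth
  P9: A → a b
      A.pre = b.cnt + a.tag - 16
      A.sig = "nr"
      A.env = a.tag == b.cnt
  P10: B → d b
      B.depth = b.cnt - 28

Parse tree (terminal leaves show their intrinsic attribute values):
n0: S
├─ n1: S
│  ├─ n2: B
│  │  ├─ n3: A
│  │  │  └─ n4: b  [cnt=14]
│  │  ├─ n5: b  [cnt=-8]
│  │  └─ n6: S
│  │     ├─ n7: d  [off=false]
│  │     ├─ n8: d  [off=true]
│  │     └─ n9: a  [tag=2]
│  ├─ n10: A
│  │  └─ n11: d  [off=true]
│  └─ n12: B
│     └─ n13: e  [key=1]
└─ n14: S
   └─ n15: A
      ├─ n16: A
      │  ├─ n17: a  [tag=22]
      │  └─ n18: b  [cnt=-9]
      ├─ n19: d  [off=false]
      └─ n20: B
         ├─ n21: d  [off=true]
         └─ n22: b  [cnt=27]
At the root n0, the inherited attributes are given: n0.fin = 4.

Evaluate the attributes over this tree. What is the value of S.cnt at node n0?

1. n0.fin = 4  [given at root]
2. n1.fin = 11  [S₀.fin * -1 + 15]
3. n2.tag = true  [S.fin > 10]
4. n4.cnt = 14  [terminal]
5. n3.pre = 3  [b.cnt - 11]
6. n3.sig = "yy"  ["yy"]
7. n3.env = false  [b.cnt > 14]
8. n5.cnt = -8  [terminal]
9. n6.fin = -9  [A.pre - 12]
10. n7.off = false  [terminal]
11. n8.off = true  [terminal]
12. n9.tag = 2  [terminal]
13. n6.cnt = true  [d₁.off == true]
14. n6.lim = false  [a.tag > 2]
15. n2.depth = 6  [A.pre + 3]
16. n11.off = true  [terminal]
17. n10.pre = 21  [21]
18. n10.sig = "kp"  ["kp"]
19. n10.env = true  [d.off == true]
20. n12.tag = true  [A.env == true]
21. n13.key = 1  [terminal]
22. n12.depth = 4  [e.key + 3]
23. n1.cnt = false  [A.pre > 21]
24. n1.lim = false  [A.env == false]
25. n14.fin = 2  [S₀.fin * 2 - 6]
26. n17.tag = 22  [terminal]
27. n18.cnt = -9  [terminal]
28. n16.pre = -3  [b.cnt + a.tag - 16]
29. n16.sig = "nr"  ["nr"]
30. n16.env = false  [a.tag == b.cnt]
31. n19.off = false  [terminal]
32. n20.tag = false  [d.off == true]
33. n21.off = true  [terminal]
34. n22.cnt = 27  [terminal]
35. n20.depth = -1  [b.cnt - 28]
36. n15.pre = 20  [len(A₁.sig) + 18]
37. n15.sig = "pnr"  ["p" ++ A₁.sig]
38. n15.env = false  [A₁.pre == B.depth]
39. n14.cnt = false  [A.env == true]
40. n14.lim = false  [S.fin == A.pre]
41. n0.cnt = false  [S₂.cnt and S₁.cnt]
42. n0.lim = true  [true]

false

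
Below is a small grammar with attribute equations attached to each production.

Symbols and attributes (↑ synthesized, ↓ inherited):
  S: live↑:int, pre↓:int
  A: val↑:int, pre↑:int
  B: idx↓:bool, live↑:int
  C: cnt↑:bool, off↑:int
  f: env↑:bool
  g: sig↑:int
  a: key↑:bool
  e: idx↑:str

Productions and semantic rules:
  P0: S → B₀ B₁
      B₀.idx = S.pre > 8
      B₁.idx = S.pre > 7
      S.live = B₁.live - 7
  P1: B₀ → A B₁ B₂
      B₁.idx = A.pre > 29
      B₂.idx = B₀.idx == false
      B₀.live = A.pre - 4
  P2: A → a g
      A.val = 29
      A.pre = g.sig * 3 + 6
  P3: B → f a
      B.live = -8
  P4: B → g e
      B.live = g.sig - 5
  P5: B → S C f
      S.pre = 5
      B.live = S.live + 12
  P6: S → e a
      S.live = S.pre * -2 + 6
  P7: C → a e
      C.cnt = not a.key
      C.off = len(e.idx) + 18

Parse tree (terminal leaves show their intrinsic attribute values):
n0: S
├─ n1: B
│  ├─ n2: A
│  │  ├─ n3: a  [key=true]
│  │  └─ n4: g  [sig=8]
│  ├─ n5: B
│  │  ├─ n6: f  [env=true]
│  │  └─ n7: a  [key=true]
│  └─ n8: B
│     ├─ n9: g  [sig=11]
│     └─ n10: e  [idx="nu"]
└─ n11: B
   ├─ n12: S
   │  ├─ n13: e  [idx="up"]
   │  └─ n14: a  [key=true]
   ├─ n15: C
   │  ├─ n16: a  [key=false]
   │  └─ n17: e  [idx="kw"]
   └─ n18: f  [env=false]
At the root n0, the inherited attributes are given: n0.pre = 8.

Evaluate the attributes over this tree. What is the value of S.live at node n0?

1. n0.pre = 8  [given at root]
2. n1.idx = false  [S.pre > 8]
3. n3.key = true  [terminal]
4. n4.sig = 8  [terminal]
5. n2.val = 29  [29]
6. n2.pre = 30  [g.sig * 3 + 6]
7. n5.idx = true  [A.pre > 29]
8. n6.env = true  [terminal]
9. n7.key = true  [terminal]
10. n5.live = -8  [-8]
11. n8.idx = true  [B₀.idx == false]
12. n9.sig = 11  [terminal]
13. n10.idx = "nu"  [terminal]
14. n8.live = 6  [g.sig - 5]
15. n1.live = 26  [A.pre - 4]
16. n11.idx = true  [S.pre > 7]
17. n12.pre = 5  [5]
18. n13.idx = "up"  [terminal]
19. n14.key = true  [terminal]
20. n12.live = -4  [S.pre * -2 + 6]
21. n16.key = false  [terminal]
22. n17.idx = "kw"  [terminal]
23. n15.cnt = true  [not a.key]
24. n15.off = 20  [len(e.idx) + 18]
25. n18.env = false  [terminal]
26. n11.live = 8  [S.live + 12]
27. n0.live = 1  [B₁.live - 7]

1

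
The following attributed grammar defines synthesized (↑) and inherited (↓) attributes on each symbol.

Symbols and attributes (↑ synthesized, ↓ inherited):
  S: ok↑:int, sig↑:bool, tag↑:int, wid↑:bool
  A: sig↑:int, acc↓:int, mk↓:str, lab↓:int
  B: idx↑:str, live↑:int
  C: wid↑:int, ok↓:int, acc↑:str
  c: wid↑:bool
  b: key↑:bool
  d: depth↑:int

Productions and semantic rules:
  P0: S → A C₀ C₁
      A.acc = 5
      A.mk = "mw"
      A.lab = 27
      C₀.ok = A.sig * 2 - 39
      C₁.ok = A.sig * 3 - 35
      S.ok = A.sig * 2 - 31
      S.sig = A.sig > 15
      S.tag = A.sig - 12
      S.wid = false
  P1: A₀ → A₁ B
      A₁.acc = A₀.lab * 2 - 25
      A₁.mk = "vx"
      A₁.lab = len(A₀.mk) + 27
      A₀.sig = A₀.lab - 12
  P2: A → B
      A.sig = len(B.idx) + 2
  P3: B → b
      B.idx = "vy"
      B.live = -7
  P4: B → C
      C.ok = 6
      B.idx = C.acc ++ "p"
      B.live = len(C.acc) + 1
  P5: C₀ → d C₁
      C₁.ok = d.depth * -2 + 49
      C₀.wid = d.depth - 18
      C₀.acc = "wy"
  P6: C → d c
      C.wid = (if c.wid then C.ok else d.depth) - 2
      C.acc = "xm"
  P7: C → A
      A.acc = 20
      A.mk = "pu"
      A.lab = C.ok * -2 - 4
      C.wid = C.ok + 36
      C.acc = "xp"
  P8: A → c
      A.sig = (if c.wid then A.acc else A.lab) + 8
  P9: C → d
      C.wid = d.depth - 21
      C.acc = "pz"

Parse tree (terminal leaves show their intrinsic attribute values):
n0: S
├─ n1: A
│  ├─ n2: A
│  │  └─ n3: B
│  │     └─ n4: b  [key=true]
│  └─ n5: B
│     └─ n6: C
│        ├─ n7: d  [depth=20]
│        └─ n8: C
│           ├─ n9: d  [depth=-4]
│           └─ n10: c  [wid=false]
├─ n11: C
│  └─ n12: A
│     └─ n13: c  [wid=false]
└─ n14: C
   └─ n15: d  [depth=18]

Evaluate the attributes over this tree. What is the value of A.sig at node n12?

22

1. n1.acc = 5  [5]
2. n1.mk = "mw"  ["mw"]
3. n1.lab = 27  [27]
4. n2.acc = 29  [A₀.lab * 2 - 25]
5. n2.mk = "vx"  ["vx"]
6. n2.lab = 29  [len(A₀.mk) + 27]
7. n4.key = true  [terminal]
8. n3.idx = "vy"  ["vy"]
9. n3.live = -7  [-7]
10. n2.sig = 4  [len(B.idx) + 2]
11. n6.ok = 6  [6]
12. n7.depth = 20  [terminal]
13. n8.ok = 9  [d.depth * -2 + 49]
14. n9.depth = -4  [terminal]
15. n10.wid = false  [terminal]
16. n8.wid = -6  [(if c.wid then C.ok else d.depth) - 2]
17. n8.acc = "xm"  ["xm"]
18. n6.wid = 2  [d.depth - 18]
19. n6.acc = "wy"  ["wy"]
20. n5.idx = "wyp"  [C.acc ++ "p"]
21. n5.live = 3  [len(C.acc) + 1]
22. n1.sig = 15  [A₀.lab - 12]
23. n11.ok = -9  [A.sig * 2 - 39]
24. n12.acc = 20  [20]
25. n12.mk = "pu"  ["pu"]
26. n12.lab = 14  [C.ok * -2 - 4]
27. n13.wid = false  [terminal]
28. n12.sig = 22  [(if c.wid then A.acc else A.lab) + 8]
29. n11.wid = 27  [C.ok + 36]
30. n11.acc = "xp"  ["xp"]
31. n14.ok = 10  [A.sig * 3 - 35]
32. n15.depth = 18  [terminal]
33. n14.wid = -3  [d.depth - 21]
34. n14.acc = "pz"  ["pz"]
35. n0.ok = -1  [A.sig * 2 - 31]
36. n0.sig = false  [A.sig > 15]
37. n0.tag = 3  [A.sig - 12]
38. n0.wid = false  [false]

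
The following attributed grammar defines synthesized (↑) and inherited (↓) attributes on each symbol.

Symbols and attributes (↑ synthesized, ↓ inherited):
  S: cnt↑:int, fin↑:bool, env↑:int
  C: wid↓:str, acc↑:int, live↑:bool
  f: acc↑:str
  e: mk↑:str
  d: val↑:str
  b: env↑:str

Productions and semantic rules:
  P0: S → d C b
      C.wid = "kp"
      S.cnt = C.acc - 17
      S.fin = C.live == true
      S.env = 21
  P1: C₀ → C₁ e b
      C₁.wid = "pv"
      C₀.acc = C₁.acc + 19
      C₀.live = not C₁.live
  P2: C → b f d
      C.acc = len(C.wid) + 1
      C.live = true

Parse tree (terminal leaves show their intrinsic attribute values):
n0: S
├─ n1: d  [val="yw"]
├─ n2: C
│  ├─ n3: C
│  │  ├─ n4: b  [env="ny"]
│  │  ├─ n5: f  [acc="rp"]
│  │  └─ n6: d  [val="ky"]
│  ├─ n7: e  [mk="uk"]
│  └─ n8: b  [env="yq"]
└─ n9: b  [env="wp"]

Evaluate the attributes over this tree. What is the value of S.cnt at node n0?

5

1. n1.val = "yw"  [terminal]
2. n2.wid = "kp"  ["kp"]
3. n3.wid = "pv"  ["pv"]
4. n4.env = "ny"  [terminal]
5. n5.acc = "rp"  [terminal]
6. n6.val = "ky"  [terminal]
7. n3.acc = 3  [len(C.wid) + 1]
8. n3.live = true  [true]
9. n7.mk = "uk"  [terminal]
10. n8.env = "yq"  [terminal]
11. n2.acc = 22  [C₁.acc + 19]
12. n2.live = false  [not C₁.live]
13. n9.env = "wp"  [terminal]
14. n0.cnt = 5  [C.acc - 17]
15. n0.fin = false  [C.live == true]
16. n0.env = 21  [21]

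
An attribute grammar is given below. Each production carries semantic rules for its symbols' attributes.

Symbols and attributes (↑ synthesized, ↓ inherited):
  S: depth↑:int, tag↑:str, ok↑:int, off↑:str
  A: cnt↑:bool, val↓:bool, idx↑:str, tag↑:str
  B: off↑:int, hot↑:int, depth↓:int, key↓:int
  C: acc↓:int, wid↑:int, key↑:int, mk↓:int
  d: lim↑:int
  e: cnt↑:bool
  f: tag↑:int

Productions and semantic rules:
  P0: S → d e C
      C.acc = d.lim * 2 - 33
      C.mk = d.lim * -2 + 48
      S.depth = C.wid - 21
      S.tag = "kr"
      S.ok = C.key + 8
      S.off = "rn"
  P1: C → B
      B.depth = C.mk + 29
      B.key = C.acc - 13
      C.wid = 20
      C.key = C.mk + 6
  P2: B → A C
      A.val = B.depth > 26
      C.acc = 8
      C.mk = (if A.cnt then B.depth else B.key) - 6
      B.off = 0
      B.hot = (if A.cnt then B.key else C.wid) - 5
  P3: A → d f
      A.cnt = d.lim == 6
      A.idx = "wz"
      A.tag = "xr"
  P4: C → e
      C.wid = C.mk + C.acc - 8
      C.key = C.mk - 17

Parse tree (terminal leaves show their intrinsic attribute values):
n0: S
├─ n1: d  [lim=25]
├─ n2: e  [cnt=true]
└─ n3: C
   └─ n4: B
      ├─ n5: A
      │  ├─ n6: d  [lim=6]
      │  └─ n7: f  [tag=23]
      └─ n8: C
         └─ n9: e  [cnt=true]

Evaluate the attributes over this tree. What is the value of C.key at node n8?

4

1. n1.lim = 25  [terminal]
2. n2.cnt = true  [terminal]
3. n3.acc = 17  [d.lim * 2 - 33]
4. n3.mk = -2  [d.lim * -2 + 48]
5. n4.depth = 27  [C.mk + 29]
6. n4.key = 4  [C.acc - 13]
7. n5.val = true  [B.depth > 26]
8. n6.lim = 6  [terminal]
9. n7.tag = 23  [terminal]
10. n5.cnt = true  [d.lim == 6]
11. n5.idx = "wz"  ["wz"]
12. n5.tag = "xr"  ["xr"]
13. n8.acc = 8  [8]
14. n8.mk = 21  [(if A.cnt then B.depth else B.key) - 6]
15. n9.cnt = true  [terminal]
16. n8.wid = 21  [C.mk + C.acc - 8]
17. n8.key = 4  [C.mk - 17]
18. n4.off = 0  [0]
19. n4.hot = -1  [(if A.cnt then B.key else C.wid) - 5]
20. n3.wid = 20  [20]
21. n3.key = 4  [C.mk + 6]
22. n0.depth = -1  [C.wid - 21]
23. n0.tag = "kr"  ["kr"]
24. n0.ok = 12  [C.key + 8]
25. n0.off = "rn"  ["rn"]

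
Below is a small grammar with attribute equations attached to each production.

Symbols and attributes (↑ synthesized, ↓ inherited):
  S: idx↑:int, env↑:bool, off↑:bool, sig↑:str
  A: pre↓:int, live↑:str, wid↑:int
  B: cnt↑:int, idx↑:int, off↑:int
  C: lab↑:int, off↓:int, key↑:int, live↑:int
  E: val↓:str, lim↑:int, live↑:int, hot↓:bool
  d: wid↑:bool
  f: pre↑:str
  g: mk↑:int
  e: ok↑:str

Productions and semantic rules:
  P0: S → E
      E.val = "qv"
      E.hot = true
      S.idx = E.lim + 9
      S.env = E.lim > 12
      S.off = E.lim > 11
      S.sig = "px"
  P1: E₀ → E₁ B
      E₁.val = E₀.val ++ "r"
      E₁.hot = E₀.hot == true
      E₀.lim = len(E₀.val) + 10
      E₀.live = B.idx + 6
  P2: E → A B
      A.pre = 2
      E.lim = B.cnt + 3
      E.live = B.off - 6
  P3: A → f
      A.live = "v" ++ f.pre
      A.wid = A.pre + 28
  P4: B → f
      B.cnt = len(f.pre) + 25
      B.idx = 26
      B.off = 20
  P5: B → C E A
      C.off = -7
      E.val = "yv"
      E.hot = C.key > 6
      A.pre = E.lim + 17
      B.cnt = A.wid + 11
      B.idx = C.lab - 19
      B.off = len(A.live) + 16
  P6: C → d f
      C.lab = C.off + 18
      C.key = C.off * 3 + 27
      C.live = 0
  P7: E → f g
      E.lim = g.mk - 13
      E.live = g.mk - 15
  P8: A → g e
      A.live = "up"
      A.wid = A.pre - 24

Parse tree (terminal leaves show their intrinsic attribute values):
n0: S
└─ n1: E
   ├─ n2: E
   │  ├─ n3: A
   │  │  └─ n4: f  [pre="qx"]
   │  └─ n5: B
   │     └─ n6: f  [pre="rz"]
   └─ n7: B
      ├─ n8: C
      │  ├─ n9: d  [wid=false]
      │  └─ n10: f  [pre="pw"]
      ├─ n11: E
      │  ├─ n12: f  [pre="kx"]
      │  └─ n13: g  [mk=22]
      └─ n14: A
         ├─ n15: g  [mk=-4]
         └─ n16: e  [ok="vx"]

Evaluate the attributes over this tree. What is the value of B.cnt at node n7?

1. n1.val = "qv"  ["qv"]
2. n1.hot = true  [true]
3. n2.val = "qvr"  [E₀.val ++ "r"]
4. n2.hot = true  [E₀.hot == true]
5. n3.pre = 2  [2]
6. n4.pre = "qx"  [terminal]
7. n3.live = "vqx"  ["v" ++ f.pre]
8. n3.wid = 30  [A.pre + 28]
9. n6.pre = "rz"  [terminal]
10. n5.cnt = 27  [len(f.pre) + 25]
11. n5.idx = 26  [26]
12. n5.off = 20  [20]
13. n2.lim = 30  [B.cnt + 3]
14. n2.live = 14  [B.off - 6]
15. n8.off = -7  [-7]
16. n9.wid = false  [terminal]
17. n10.pre = "pw"  [terminal]
18. n8.lab = 11  [C.off + 18]
19. n8.key = 6  [C.off * 3 + 27]
20. n8.live = 0  [0]
21. n11.val = "yv"  ["yv"]
22. n11.hot = false  [C.key > 6]
23. n12.pre = "kx"  [terminal]
24. n13.mk = 22  [terminal]
25. n11.lim = 9  [g.mk - 13]
26. n11.live = 7  [g.mk - 15]
27. n14.pre = 26  [E.lim + 17]
28. n15.mk = -4  [terminal]
29. n16.ok = "vx"  [terminal]
30. n14.live = "up"  ["up"]
31. n14.wid = 2  [A.pre - 24]
32. n7.cnt = 13  [A.wid + 11]
33. n7.idx = -8  [C.lab - 19]
34. n7.off = 18  [len(A.live) + 16]
35. n1.lim = 12  [len(E₀.val) + 10]
36. n1.live = -2  [B.idx + 6]
37. n0.idx = 21  [E.lim + 9]
38. n0.env = false  [E.lim > 12]
39. n0.off = true  [E.lim > 11]
40. n0.sig = "px"  ["px"]

13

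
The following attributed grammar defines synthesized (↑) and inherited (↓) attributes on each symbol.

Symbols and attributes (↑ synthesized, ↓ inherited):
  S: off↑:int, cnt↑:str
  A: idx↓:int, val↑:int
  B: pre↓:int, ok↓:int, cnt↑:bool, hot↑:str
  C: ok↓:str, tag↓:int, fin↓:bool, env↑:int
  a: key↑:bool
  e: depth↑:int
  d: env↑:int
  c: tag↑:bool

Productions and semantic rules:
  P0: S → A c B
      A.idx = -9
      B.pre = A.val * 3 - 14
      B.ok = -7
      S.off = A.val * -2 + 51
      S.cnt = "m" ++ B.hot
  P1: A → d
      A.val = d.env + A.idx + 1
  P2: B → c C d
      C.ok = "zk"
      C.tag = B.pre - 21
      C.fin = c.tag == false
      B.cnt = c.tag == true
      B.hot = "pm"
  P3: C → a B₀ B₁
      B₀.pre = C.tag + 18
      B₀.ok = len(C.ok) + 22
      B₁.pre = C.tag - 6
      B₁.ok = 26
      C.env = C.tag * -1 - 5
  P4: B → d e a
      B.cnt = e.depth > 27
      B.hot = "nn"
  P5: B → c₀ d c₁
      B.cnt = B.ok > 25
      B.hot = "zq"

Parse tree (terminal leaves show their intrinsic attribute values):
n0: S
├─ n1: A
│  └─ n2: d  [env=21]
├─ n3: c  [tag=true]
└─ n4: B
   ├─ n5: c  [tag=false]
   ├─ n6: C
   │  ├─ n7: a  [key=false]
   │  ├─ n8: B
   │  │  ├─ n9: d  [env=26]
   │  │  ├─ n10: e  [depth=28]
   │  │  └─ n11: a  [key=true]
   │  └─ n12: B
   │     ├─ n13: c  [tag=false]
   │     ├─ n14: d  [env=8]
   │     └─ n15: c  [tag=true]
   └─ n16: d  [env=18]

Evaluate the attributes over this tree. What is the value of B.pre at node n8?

1. n1.idx = -9  [-9]
2. n2.env = 21  [terminal]
3. n1.val = 13  [d.env + A.idx + 1]
4. n3.tag = true  [terminal]
5. n4.pre = 25  [A.val * 3 - 14]
6. n4.ok = -7  [-7]
7. n5.tag = false  [terminal]
8. n6.ok = "zk"  ["zk"]
9. n6.tag = 4  [B.pre - 21]
10. n6.fin = true  [c.tag == false]
11. n7.key = false  [terminal]
12. n8.pre = 22  [C.tag + 18]
13. n8.ok = 24  [len(C.ok) + 22]
14. n9.env = 26  [terminal]
15. n10.depth = 28  [terminal]
16. n11.key = true  [terminal]
17. n8.cnt = true  [e.depth > 27]
18. n8.hot = "nn"  ["nn"]
19. n12.pre = -2  [C.tag - 6]
20. n12.ok = 26  [26]
21. n13.tag = false  [terminal]
22. n14.env = 8  [terminal]
23. n15.tag = true  [terminal]
24. n12.cnt = true  [B.ok > 25]
25. n12.hot = "zq"  ["zq"]
26. n6.env = -9  [C.tag * -1 - 5]
27. n16.env = 18  [terminal]
28. n4.cnt = false  [c.tag == true]
29. n4.hot = "pm"  ["pm"]
30. n0.off = 25  [A.val * -2 + 51]
31. n0.cnt = "mpm"  ["m" ++ B.hot]

22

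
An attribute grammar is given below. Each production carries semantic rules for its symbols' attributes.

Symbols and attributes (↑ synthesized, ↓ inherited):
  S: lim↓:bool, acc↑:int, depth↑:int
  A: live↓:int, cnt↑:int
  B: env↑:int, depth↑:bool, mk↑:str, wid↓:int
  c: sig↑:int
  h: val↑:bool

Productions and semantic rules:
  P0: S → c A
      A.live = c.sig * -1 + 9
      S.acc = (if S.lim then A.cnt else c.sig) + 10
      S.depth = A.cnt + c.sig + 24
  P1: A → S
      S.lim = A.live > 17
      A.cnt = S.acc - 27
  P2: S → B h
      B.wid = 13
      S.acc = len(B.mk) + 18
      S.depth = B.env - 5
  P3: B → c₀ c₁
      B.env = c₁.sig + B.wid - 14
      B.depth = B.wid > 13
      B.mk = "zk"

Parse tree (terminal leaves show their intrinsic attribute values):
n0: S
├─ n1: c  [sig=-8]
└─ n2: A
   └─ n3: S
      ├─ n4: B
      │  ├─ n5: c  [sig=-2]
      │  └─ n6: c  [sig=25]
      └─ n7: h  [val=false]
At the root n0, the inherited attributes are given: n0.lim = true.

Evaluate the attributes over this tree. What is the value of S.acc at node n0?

1. n0.lim = true  [given at root]
2. n1.sig = -8  [terminal]
3. n2.live = 17  [c.sig * -1 + 9]
4. n3.lim = false  [A.live > 17]
5. n4.wid = 13  [13]
6. n5.sig = -2  [terminal]
7. n6.sig = 25  [terminal]
8. n4.env = 24  [c₁.sig + B.wid - 14]
9. n4.depth = false  [B.wid > 13]
10. n4.mk = "zk"  ["zk"]
11. n7.val = false  [terminal]
12. n3.acc = 20  [len(B.mk) + 18]
13. n3.depth = 19  [B.env - 5]
14. n2.cnt = -7  [S.acc - 27]
15. n0.acc = 3  [(if S.lim then A.cnt else c.sig) + 10]
16. n0.depth = 9  [A.cnt + c.sig + 24]

3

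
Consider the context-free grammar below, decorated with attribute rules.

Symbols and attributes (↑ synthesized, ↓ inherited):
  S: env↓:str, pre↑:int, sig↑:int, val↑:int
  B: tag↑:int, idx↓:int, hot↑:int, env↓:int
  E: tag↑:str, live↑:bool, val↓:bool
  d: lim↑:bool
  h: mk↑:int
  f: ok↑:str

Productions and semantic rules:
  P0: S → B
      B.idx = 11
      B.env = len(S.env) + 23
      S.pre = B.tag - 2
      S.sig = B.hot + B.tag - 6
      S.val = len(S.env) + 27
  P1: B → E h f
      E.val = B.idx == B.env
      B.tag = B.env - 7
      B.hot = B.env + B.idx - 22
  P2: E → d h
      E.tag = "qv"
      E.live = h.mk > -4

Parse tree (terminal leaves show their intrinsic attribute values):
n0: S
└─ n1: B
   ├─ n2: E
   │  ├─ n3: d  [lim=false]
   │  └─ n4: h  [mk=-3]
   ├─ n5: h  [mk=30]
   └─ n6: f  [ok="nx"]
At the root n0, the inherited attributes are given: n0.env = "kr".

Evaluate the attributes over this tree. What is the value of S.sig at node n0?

1. n0.env = "kr"  [given at root]
2. n1.idx = 11  [11]
3. n1.env = 25  [len(S.env) + 23]
4. n2.val = false  [B.idx == B.env]
5. n3.lim = false  [terminal]
6. n4.mk = -3  [terminal]
7. n2.tag = "qv"  ["qv"]
8. n2.live = true  [h.mk > -4]
9. n5.mk = 30  [terminal]
10. n6.ok = "nx"  [terminal]
11. n1.tag = 18  [B.env - 7]
12. n1.hot = 14  [B.env + B.idx - 22]
13. n0.pre = 16  [B.tag - 2]
14. n0.sig = 26  [B.hot + B.tag - 6]
15. n0.val = 29  [len(S.env) + 27]

26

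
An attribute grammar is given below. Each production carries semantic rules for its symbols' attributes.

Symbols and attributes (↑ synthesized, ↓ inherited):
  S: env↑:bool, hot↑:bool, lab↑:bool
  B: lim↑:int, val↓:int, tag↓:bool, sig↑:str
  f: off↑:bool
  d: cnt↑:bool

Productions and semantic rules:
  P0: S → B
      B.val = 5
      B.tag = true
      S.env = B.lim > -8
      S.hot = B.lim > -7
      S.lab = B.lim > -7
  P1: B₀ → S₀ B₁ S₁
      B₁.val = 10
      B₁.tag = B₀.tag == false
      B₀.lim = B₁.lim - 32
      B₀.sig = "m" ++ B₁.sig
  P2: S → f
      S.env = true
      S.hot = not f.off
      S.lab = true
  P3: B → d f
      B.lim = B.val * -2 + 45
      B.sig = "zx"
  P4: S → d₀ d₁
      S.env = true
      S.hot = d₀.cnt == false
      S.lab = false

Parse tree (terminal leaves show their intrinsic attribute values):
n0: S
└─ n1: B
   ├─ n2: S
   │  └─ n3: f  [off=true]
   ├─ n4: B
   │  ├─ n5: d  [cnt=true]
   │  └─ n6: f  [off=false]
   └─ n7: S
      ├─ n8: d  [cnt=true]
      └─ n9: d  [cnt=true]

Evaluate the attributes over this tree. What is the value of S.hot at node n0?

1. n1.val = 5  [5]
2. n1.tag = true  [true]
3. n3.off = true  [terminal]
4. n2.env = true  [true]
5. n2.hot = false  [not f.off]
6. n2.lab = true  [true]
7. n4.val = 10  [10]
8. n4.tag = false  [B₀.tag == false]
9. n5.cnt = true  [terminal]
10. n6.off = false  [terminal]
11. n4.lim = 25  [B.val * -2 + 45]
12. n4.sig = "zx"  ["zx"]
13. n8.cnt = true  [terminal]
14. n9.cnt = true  [terminal]
15. n7.env = true  [true]
16. n7.hot = false  [d₀.cnt == false]
17. n7.lab = false  [false]
18. n1.lim = -7  [B₁.lim - 32]
19. n1.sig = "mzx"  ["m" ++ B₁.sig]
20. n0.env = true  [B.lim > -8]
21. n0.hot = false  [B.lim > -7]
22. n0.lab = false  [B.lim > -7]

false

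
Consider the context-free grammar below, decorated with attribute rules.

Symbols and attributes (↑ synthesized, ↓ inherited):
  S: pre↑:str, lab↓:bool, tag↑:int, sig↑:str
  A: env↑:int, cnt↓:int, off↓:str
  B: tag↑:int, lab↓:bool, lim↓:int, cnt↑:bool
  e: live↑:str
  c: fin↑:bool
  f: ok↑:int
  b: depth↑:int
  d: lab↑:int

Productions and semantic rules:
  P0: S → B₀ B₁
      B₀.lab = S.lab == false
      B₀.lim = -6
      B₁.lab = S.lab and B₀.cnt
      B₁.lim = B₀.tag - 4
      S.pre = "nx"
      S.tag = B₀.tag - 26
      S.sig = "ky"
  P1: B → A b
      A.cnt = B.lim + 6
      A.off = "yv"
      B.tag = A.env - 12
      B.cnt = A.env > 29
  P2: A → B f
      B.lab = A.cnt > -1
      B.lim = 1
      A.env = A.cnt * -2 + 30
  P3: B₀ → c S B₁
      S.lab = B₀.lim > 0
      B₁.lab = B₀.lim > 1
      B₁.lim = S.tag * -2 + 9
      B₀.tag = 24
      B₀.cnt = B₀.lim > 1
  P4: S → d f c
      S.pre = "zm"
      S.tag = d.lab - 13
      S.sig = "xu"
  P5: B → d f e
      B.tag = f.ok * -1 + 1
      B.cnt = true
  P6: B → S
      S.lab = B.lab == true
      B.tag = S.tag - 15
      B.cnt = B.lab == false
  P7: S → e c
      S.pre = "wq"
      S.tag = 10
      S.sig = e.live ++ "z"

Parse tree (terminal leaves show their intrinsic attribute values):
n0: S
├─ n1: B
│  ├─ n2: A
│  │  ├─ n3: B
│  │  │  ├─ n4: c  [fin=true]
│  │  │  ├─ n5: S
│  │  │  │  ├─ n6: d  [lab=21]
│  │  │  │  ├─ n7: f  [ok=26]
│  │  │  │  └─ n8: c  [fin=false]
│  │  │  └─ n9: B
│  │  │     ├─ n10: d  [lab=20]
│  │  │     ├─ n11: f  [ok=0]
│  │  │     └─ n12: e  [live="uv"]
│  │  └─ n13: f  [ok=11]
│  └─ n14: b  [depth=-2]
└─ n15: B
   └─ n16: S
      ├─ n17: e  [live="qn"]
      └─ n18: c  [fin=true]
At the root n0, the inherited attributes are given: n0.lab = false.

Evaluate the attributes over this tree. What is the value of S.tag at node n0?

1. n0.lab = false  [given at root]
2. n1.lab = true  [S.lab == false]
3. n1.lim = -6  [-6]
4. n2.cnt = 0  [B.lim + 6]
5. n2.off = "yv"  ["yv"]
6. n3.lab = true  [A.cnt > -1]
7. n3.lim = 1  [1]
8. n4.fin = true  [terminal]
9. n5.lab = true  [B₀.lim > 0]
10. n6.lab = 21  [terminal]
11. n7.ok = 26  [terminal]
12. n8.fin = false  [terminal]
13. n5.pre = "zm"  ["zm"]
14. n5.tag = 8  [d.lab - 13]
15. n5.sig = "xu"  ["xu"]
16. n9.lab = false  [B₀.lim > 1]
17. n9.lim = -7  [S.tag * -2 + 9]
18. n10.lab = 20  [terminal]
19. n11.ok = 0  [terminal]
20. n12.live = "uv"  [terminal]
21. n9.tag = 1  [f.ok * -1 + 1]
22. n9.cnt = true  [true]
23. n3.tag = 24  [24]
24. n3.cnt = false  [B₀.lim > 1]
25. n13.ok = 11  [terminal]
26. n2.env = 30  [A.cnt * -2 + 30]
27. n14.depth = -2  [terminal]
28. n1.tag = 18  [A.env - 12]
29. n1.cnt = true  [A.env > 29]
30. n15.lab = false  [S.lab and B₀.cnt]
31. n15.lim = 14  [B₀.tag - 4]
32. n16.lab = false  [B.lab == true]
33. n17.live = "qn"  [terminal]
34. n18.fin = true  [terminal]
35. n16.pre = "wq"  ["wq"]
36. n16.tag = 10  [10]
37. n16.sig = "qnz"  [e.live ++ "z"]
38. n15.tag = -5  [S.tag - 15]
39. n15.cnt = true  [B.lab == false]
40. n0.pre = "nx"  ["nx"]
41. n0.tag = -8  [B₀.tag - 26]
42. n0.sig = "ky"  ["ky"]

-8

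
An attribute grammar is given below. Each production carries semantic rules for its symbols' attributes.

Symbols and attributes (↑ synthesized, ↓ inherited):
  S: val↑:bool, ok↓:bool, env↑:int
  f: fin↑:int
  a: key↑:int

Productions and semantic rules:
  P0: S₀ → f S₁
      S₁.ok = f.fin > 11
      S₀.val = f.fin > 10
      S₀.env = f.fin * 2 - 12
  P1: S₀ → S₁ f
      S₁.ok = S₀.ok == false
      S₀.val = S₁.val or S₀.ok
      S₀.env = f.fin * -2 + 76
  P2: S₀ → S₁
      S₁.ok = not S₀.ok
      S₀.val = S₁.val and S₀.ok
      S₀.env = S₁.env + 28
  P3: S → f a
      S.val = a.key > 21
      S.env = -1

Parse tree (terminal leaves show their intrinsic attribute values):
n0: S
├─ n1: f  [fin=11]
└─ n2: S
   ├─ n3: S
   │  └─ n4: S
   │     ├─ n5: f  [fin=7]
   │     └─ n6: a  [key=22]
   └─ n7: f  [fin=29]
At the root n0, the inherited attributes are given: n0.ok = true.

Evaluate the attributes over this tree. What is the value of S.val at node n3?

1. n0.ok = true  [given at root]
2. n1.fin = 11  [terminal]
3. n2.ok = false  [f.fin > 11]
4. n3.ok = true  [S₀.ok == false]
5. n4.ok = false  [not S₀.ok]
6. n5.fin = 7  [terminal]
7. n6.key = 22  [terminal]
8. n4.val = true  [a.key > 21]
9. n4.env = -1  [-1]
10. n3.val = true  [S₁.val and S₀.ok]
11. n3.env = 27  [S₁.env + 28]
12. n7.fin = 29  [terminal]
13. n2.val = true  [S₁.val or S₀.ok]
14. n2.env = 18  [f.fin * -2 + 76]
15. n0.val = true  [f.fin > 10]
16. n0.env = 10  [f.fin * 2 - 12]

true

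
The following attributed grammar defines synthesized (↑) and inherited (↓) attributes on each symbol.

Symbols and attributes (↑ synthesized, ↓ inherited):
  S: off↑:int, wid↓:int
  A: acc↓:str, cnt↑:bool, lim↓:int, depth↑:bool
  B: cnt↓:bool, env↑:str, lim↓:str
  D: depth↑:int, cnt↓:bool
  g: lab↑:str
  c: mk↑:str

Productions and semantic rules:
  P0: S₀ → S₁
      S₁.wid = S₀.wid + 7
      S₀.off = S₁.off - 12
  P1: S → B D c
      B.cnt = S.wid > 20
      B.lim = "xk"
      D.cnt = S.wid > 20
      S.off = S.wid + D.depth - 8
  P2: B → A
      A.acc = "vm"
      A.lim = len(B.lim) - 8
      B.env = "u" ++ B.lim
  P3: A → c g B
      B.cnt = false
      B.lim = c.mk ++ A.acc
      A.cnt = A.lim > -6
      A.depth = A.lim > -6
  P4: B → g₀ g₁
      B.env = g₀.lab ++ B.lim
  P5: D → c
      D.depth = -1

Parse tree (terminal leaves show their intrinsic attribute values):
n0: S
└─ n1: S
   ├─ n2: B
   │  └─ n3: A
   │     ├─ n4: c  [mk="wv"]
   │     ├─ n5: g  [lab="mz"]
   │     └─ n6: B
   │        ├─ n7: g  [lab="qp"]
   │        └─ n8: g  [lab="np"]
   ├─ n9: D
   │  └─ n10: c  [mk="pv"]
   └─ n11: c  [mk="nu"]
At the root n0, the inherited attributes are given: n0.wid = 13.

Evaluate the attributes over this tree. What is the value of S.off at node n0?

-1

1. n0.wid = 13  [given at root]
2. n1.wid = 20  [S₀.wid + 7]
3. n2.cnt = false  [S.wid > 20]
4. n2.lim = "xk"  ["xk"]
5. n3.acc = "vm"  ["vm"]
6. n3.lim = -6  [len(B.lim) - 8]
7. n4.mk = "wv"  [terminal]
8. n5.lab = "mz"  [terminal]
9. n6.cnt = false  [false]
10. n6.lim = "wvvm"  [c.mk ++ A.acc]
11. n7.lab = "qp"  [terminal]
12. n8.lab = "np"  [terminal]
13. n6.env = "qpwvvm"  [g₀.lab ++ B.lim]
14. n3.cnt = false  [A.lim > -6]
15. n3.depth = false  [A.lim > -6]
16. n2.env = "uxk"  ["u" ++ B.lim]
17. n9.cnt = false  [S.wid > 20]
18. n10.mk = "pv"  [terminal]
19. n9.depth = -1  [-1]
20. n11.mk = "nu"  [terminal]
21. n1.off = 11  [S.wid + D.depth - 8]
22. n0.off = -1  [S₁.off - 12]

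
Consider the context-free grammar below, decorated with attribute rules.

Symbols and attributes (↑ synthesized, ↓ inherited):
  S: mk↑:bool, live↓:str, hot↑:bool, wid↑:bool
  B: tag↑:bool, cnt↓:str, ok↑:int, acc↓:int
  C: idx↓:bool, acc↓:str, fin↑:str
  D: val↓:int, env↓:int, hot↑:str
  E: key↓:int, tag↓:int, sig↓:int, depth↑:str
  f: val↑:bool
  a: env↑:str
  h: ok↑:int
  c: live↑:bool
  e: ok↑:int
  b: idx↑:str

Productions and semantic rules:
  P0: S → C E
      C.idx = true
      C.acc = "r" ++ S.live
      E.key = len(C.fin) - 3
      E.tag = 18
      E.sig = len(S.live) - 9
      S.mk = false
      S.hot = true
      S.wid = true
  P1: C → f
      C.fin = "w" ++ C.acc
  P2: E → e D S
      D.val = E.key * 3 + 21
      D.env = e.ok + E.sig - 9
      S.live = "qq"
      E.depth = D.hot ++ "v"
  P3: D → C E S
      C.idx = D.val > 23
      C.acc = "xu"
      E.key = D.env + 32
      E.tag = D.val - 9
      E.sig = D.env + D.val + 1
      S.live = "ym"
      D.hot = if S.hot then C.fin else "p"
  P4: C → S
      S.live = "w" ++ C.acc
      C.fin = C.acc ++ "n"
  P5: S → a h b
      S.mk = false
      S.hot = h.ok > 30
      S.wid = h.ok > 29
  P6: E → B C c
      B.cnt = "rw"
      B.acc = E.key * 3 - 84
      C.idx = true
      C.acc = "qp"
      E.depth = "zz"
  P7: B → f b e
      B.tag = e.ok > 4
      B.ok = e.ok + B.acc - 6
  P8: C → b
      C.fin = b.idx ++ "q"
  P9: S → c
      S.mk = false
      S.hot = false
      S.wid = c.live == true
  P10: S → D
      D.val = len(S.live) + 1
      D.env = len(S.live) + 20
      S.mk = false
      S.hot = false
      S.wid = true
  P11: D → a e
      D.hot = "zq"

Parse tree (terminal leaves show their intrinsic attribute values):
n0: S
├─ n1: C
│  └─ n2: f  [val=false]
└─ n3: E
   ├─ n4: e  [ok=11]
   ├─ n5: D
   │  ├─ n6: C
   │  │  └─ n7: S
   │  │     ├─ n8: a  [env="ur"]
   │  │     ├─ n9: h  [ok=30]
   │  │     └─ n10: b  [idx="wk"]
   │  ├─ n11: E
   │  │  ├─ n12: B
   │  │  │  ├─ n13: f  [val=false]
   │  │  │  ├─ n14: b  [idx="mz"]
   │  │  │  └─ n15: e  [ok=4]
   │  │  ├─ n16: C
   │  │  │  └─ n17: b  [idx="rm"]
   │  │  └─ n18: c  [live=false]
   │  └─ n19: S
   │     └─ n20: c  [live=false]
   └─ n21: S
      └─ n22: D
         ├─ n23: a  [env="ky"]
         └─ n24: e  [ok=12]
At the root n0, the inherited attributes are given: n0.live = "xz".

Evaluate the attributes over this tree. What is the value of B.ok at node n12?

-5

1. n0.live = "xz"  [given at root]
2. n1.idx = true  [true]
3. n1.acc = "rxz"  ["r" ++ S.live]
4. n2.val = false  [terminal]
5. n1.fin = "wrxz"  ["w" ++ C.acc]
6. n3.key = 1  [len(C.fin) - 3]
7. n3.tag = 18  [18]
8. n3.sig = -7  [len(S.live) - 9]
9. n4.ok = 11  [terminal]
10. n5.val = 24  [E.key * 3 + 21]
11. n5.env = -5  [e.ok + E.sig - 9]
12. n6.idx = true  [D.val > 23]
13. n6.acc = "xu"  ["xu"]
14. n7.live = "wxu"  ["w" ++ C.acc]
15. n8.env = "ur"  [terminal]
16. n9.ok = 30  [terminal]
17. n10.idx = "wk"  [terminal]
18. n7.mk = false  [false]
19. n7.hot = false  [h.ok > 30]
20. n7.wid = true  [h.ok > 29]
21. n6.fin = "xun"  [C.acc ++ "n"]
22. n11.key = 27  [D.env + 32]
23. n11.tag = 15  [D.val - 9]
24. n11.sig = 20  [D.env + D.val + 1]
25. n12.cnt = "rw"  ["rw"]
26. n12.acc = -3  [E.key * 3 - 84]
27. n13.val = false  [terminal]
28. n14.idx = "mz"  [terminal]
29. n15.ok = 4  [terminal]
30. n12.tag = false  [e.ok > 4]
31. n12.ok = -5  [e.ok + B.acc - 6]
32. n16.idx = true  [true]
33. n16.acc = "qp"  ["qp"]
34. n17.idx = "rm"  [terminal]
35. n16.fin = "rmq"  [b.idx ++ "q"]
36. n18.live = false  [terminal]
37. n11.depth = "zz"  ["zz"]
38. n19.live = "ym"  ["ym"]
39. n20.live = false  [terminal]
40. n19.mk = false  [false]
41. n19.hot = false  [false]
42. n19.wid = false  [c.live == true]
43. n5.hot = "p"  [if S.hot then C.fin else "p"]
44. n21.live = "qq"  ["qq"]
45. n22.val = 3  [len(S.live) + 1]
46. n22.env = 22  [len(S.live) + 20]
47. n23.env = "ky"  [terminal]
48. n24.ok = 12  [terminal]
49. n22.hot = "zq"  ["zq"]
50. n21.mk = false  [false]
51. n21.hot = false  [false]
52. n21.wid = true  [true]
53. n3.depth = "pv"  [D.hot ++ "v"]
54. n0.mk = false  [false]
55. n0.hot = true  [true]
56. n0.wid = true  [true]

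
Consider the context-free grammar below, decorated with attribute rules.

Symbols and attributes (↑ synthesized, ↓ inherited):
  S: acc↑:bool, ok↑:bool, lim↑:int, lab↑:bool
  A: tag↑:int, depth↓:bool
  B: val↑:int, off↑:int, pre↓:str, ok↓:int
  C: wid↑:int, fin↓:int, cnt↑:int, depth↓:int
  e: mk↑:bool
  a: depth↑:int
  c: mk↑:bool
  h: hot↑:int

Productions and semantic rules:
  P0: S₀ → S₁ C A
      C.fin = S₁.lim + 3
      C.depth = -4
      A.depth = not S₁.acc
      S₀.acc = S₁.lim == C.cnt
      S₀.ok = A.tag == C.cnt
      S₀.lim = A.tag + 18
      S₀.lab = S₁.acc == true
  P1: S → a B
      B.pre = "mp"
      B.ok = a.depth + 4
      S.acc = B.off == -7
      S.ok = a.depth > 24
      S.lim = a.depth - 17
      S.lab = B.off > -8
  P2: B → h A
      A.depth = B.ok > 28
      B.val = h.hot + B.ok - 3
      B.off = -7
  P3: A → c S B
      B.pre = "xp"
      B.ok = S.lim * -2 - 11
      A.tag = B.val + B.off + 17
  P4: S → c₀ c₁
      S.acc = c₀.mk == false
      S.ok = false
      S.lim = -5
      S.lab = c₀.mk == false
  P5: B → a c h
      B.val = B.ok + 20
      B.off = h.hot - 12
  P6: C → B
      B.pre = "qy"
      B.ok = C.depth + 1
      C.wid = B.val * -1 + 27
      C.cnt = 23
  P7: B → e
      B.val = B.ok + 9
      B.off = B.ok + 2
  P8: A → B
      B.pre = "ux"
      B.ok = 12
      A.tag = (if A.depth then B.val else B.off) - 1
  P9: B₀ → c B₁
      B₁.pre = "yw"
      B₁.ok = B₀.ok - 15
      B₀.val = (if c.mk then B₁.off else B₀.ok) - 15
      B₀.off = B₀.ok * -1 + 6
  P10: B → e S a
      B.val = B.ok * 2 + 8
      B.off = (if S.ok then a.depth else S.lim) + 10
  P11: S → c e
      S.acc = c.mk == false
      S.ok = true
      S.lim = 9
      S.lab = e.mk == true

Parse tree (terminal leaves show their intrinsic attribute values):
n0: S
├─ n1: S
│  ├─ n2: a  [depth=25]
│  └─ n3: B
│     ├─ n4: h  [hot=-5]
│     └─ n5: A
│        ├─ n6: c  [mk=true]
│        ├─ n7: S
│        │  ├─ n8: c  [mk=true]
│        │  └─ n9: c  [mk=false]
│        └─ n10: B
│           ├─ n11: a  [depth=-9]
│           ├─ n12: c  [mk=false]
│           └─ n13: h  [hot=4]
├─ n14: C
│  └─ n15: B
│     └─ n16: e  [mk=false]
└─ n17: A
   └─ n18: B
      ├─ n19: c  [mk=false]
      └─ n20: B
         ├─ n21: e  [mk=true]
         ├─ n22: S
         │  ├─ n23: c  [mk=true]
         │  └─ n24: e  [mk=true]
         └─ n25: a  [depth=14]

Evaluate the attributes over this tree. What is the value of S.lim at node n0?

11

1. n2.depth = 25  [terminal]
2. n3.pre = "mp"  ["mp"]
3. n3.ok = 29  [a.depth + 4]
4. n4.hot = -5  [terminal]
5. n5.depth = true  [B.ok > 28]
6. n6.mk = true  [terminal]
7. n8.mk = true  [terminal]
8. n9.mk = false  [terminal]
9. n7.acc = false  [c₀.mk == false]
10. n7.ok = false  [false]
11. n7.lim = -5  [-5]
12. n7.lab = false  [c₀.mk == false]
13. n10.pre = "xp"  ["xp"]
14. n10.ok = -1  [S.lim * -2 - 11]
15. n11.depth = -9  [terminal]
16. n12.mk = false  [terminal]
17. n13.hot = 4  [terminal]
18. n10.val = 19  [B.ok + 20]
19. n10.off = -8  [h.hot - 12]
20. n5.tag = 28  [B.val + B.off + 17]
21. n3.val = 21  [h.hot + B.ok - 3]
22. n3.off = -7  [-7]
23. n1.acc = true  [B.off == -7]
24. n1.ok = true  [a.depth > 24]
25. n1.lim = 8  [a.depth - 17]
26. n1.lab = true  [B.off > -8]
27. n14.fin = 11  [S₁.lim + 3]
28. n14.depth = -4  [-4]
29. n15.pre = "qy"  ["qy"]
30. n15.ok = -3  [C.depth + 1]
31. n16.mk = false  [terminal]
32. n15.val = 6  [B.ok + 9]
33. n15.off = -1  [B.ok + 2]
34. n14.wid = 21  [B.val * -1 + 27]
35. n14.cnt = 23  [23]
36. n17.depth = false  [not S₁.acc]
37. n18.pre = "ux"  ["ux"]
38. n18.ok = 12  [12]
39. n19.mk = false  [terminal]
40. n20.pre = "yw"  ["yw"]
41. n20.ok = -3  [B₀.ok - 15]
42. n21.mk = true  [terminal]
43. n23.mk = true  [terminal]
44. n24.mk = true  [terminal]
45. n22.acc = false  [c.mk == false]
46. n22.ok = true  [true]
47. n22.lim = 9  [9]
48. n22.lab = true  [e.mk == true]
49. n25.depth = 14  [terminal]
50. n20.val = 2  [B.ok * 2 + 8]
51. n20.off = 24  [(if S.ok then a.depth else S.lim) + 10]
52. n18.val = -3  [(if c.mk then B₁.off else B₀.ok) - 15]
53. n18.off = -6  [B₀.ok * -1 + 6]
54. n17.tag = -7  [(if A.depth then B.val else B.off) - 1]
55. n0.acc = false  [S₁.lim == C.cnt]
56. n0.ok = false  [A.tag == C.cnt]
57. n0.lim = 11  [A.tag + 18]
58. n0.lab = true  [S₁.acc == true]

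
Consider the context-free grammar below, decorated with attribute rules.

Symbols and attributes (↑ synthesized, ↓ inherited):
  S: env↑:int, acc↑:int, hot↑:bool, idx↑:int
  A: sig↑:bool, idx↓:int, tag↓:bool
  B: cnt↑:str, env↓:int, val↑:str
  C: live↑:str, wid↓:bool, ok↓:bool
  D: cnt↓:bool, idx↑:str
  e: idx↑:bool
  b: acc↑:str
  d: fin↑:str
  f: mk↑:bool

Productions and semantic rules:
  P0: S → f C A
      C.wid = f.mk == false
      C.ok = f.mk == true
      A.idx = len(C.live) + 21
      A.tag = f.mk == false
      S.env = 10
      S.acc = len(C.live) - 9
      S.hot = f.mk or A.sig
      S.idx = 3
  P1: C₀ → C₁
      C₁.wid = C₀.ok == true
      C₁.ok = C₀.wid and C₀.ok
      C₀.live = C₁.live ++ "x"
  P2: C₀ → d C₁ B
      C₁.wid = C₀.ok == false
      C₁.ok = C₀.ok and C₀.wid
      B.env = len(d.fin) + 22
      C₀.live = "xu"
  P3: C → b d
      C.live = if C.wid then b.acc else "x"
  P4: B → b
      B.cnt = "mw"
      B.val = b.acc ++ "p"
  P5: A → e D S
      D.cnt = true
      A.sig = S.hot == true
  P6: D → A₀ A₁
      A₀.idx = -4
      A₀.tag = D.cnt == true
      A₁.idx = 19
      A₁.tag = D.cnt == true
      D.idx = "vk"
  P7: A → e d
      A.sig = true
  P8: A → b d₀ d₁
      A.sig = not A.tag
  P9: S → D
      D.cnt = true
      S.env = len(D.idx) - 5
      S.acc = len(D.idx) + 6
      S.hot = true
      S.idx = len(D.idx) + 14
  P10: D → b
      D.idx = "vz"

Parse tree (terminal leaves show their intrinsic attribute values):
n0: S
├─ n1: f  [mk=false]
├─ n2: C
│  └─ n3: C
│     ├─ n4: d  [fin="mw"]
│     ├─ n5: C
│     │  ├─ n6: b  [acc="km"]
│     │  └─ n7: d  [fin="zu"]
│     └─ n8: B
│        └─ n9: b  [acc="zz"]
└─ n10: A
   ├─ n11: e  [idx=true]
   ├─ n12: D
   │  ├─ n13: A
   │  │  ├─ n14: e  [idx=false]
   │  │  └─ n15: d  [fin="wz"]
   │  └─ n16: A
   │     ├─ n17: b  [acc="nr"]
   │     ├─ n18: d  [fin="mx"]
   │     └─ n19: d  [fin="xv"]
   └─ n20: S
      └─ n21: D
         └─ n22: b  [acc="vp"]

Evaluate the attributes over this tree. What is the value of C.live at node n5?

1. n1.mk = false  [terminal]
2. n2.wid = true  [f.mk == false]
3. n2.ok = false  [f.mk == true]
4. n3.wid = false  [C₀.ok == true]
5. n3.ok = false  [C₀.wid and C₀.ok]
6. n4.fin = "mw"  [terminal]
7. n5.wid = true  [C₀.ok == false]
8. n5.ok = false  [C₀.ok and C₀.wid]
9. n6.acc = "km"  [terminal]
10. n7.fin = "zu"  [terminal]
11. n5.live = "km"  [if C.wid then b.acc else "x"]
12. n8.env = 24  [len(d.fin) + 22]
13. n9.acc = "zz"  [terminal]
14. n8.cnt = "mw"  ["mw"]
15. n8.val = "zzp"  [b.acc ++ "p"]
16. n3.live = "xu"  ["xu"]
17. n2.live = "xux"  [C₁.live ++ "x"]
18. n10.idx = 24  [len(C.live) + 21]
19. n10.tag = true  [f.mk == false]
20. n11.idx = true  [terminal]
21. n12.cnt = true  [true]
22. n13.idx = -4  [-4]
23. n13.tag = true  [D.cnt == true]
24. n14.idx = false  [terminal]
25. n15.fin = "wz"  [terminal]
26. n13.sig = true  [true]
27. n16.idx = 19  [19]
28. n16.tag = true  [D.cnt == true]
29. n17.acc = "nr"  [terminal]
30. n18.fin = "mx"  [terminal]
31. n19.fin = "xv"  [terminal]
32. n16.sig = false  [not A.tag]
33. n12.idx = "vk"  ["vk"]
34. n21.cnt = true  [true]
35. n22.acc = "vp"  [terminal]
36. n21.idx = "vz"  ["vz"]
37. n20.env = -3  [len(D.idx) - 5]
38. n20.acc = 8  [len(D.idx) + 6]
39. n20.hot = true  [true]
40. n20.idx = 16  [len(D.idx) + 14]
41. n10.sig = true  [S.hot == true]
42. n0.env = 10  [10]
43. n0.acc = -6  [len(C.live) - 9]
44. n0.hot = true  [f.mk or A.sig]
45. n0.idx = 3  [3]

"km"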